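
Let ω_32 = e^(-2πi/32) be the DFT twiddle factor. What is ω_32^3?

ω_32^3 = e^(-2πi·3/32)
= cos(-2π·3/32) + i·sin(-2π·3/32)
= cos(-6π/32) + i·sin(-6π/32)

ω_32^3 = cos(-6π/32) + i·sin(-6π/32) = 0.8315-0.5556i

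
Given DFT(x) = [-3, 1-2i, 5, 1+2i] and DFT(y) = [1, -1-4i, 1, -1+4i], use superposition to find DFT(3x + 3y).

By linearity: DFT(3x + 3y) = 3·DFT(x) + 3·DFT(y)
= 3·[-3, 1-2i, 5, 1+2i] + 3·[1, -1-4i, 1, -1+4i]

Computing element-wise:
Z[0] = 3·(-3) + 3·(1) = -6
Z[1] = 3·(1-2i) + 3·(-1-4i) = -18i
Z[2] = 3·(5) + 3·(1) = 18
Z[3] = 3·(1+2i) + 3·(-1+4i) = 18i

DFT(3x + 3y) = 3·X + 3·Y = [-6, -18i, 18, 18i]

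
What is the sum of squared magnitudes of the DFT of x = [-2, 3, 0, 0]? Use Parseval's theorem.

Parseval: Σ|x[n]|² = (1/N)Σ|X[k]|², so Σ|X[k]|² = N·Σ|x[n]|² = 4·13.0000

Σ|X[k]|² = N·Σ|x[n]|² = 4·13.0000 = 52.0000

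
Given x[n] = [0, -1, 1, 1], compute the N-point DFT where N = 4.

X[k] = Σ(n=0 to 3) x[n] · ω_4^(nk)
where ω_4 = e^(-2πi/4)

Computing each X[k]:
X[0] = 1
X[1] = -1+2i
X[2] = 1
X[3] = -1-2i

X = [1, -1+2i, 1, -1-2i]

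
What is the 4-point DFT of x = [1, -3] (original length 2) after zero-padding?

Original 2-point DFT: [-2, 4]
Zero-padded 4-point DFT provides frequency interpolation.

DFT_4([x, 0, ...]) = [-2, 1+3i, 4, 1-3i]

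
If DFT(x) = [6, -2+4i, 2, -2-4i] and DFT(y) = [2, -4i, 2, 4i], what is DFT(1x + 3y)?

By linearity: DFT(1x + 3y) = 1·DFT(x) + 3·DFT(y)
= 1·[6, -2+4i, 2, -2-4i] + 3·[2, -4i, 2, 4i]

Computing element-wise:
Z[0] = 1·(6) + 3·(2) = 12
Z[1] = 1·(-2+4i) + 3·(-4i) = -2-8i
Z[2] = 1·(2) + 3·(2) = 8
Z[3] = 1·(-2-4i) + 3·(4i) = -2+8i

DFT(1x + 3y) = 1·X + 3·Y = [12, -2-8i, 8, -2+8i]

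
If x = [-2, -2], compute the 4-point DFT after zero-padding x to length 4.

Original 2-point DFT: [-4, 0]
Zero-padded 4-point DFT provides frequency interpolation.

DFT_4([x, 0, ...]) = [-4, -2+2i, 0, -2-2i]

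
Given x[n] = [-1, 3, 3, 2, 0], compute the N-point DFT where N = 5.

X[k] = Σ(n=0 to 4) x[n] · ω_5^(nk)
where ω_5 = e^(-2πi/5)

Computing each X[k]:
X[0] = 7
X[1] = -4.1180-3.4410i
X[2] = -1.8820-0.8123i
X[3] = -1.8820+0.8123i
X[4] = -4.1180+3.4410i

X = [7, -4.1180-3.4410i, -1.8820-0.8123i, -1.8820+0.8123i, -4.1180+3.4410i]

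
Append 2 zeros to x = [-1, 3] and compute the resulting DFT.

Original 2-point DFT: [2, -4]
Zero-padded 4-point DFT provides frequency interpolation.

DFT_4([x, 0, ...]) = [2, -1-3i, -4, -1+3i]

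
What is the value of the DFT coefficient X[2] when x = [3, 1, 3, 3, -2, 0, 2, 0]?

X[2] = Σ(n=0 to 7) x[n] · ω_8^(2n) where ω_8 = e^(-2πi/8)
= (3)·ω_8^0 + (1)·ω_8^2 + (3)·ω_8^4 + (3)·ω_8^6 + (-2)·ω_8^8 + (0)·ω_8^10 + (2)·ω_8^12 + (0)·ω_8^14

X[2] = -4+2i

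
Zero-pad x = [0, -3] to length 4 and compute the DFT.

Original 2-point DFT: [-3, 3]
Zero-padded 4-point DFT provides frequency interpolation.

DFT_4([x, 0, ...]) = [-3, 3i, 3, -3i]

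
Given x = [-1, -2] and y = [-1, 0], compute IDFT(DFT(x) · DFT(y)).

(x ⊛ y)[n] = Σ(m=0 to 1) x[m] · y[(n-m) mod 2]

Computing each output sample:
(x ⊛ y)[0] = 1
(x ⊛ y)[1] = 2

x ⊛ y = [1, 2]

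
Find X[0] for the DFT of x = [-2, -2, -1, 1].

X[0] = Σ(n=0 to 3) x[n] · ω_4^0 = Σ x[n]
= (-2) + (-2) + (-1) + (1)

X[0] = -4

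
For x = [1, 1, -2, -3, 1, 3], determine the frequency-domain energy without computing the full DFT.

Parseval: Σ|x[n]|² = (1/N)Σ|X[k]|², so Σ|X[k]|² = N·Σ|x[n]|² = 6·25.0000

Σ|X[k]|² = N·Σ|x[n]|² = 6·25.0000 = 150.0000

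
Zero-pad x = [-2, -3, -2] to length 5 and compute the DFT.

Original 3-point DFT: [-7, 0.5000+0.8660i, 0.5000-0.8660i]
Zero-padded 5-point DFT provides frequency interpolation.

DFT_5([x, 0, ...]) = [-7, -1.3090+4.0287i, -0.1910-0.1388i, -0.1910+0.1388i, -1.3090-4.0287i]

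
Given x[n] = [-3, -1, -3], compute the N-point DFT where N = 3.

X[k] = Σ(n=0 to 2) x[n] · ω_3^(nk)
where ω_3 = e^(-2πi/3)

Computing each X[k]:
X[0] = -7
X[1] = -1.0000-1.7321i
X[2] = -1.0000+1.7321i

X = [-7, -1.0000-1.7321i, -1.0000+1.7321i]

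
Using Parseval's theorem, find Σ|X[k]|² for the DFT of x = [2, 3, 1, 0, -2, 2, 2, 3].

Parseval: Σ|x[n]|² = (1/N)Σ|X[k]|², so Σ|X[k]|² = N·Σ|x[n]|² = 8·35.0000

Σ|X[k]|² = N·Σ|x[n]|² = 8·35.0000 = 280.0000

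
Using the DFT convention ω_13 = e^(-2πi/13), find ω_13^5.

ω_13^5 = e^(-2πi·5/13)
= cos(-2π·5/13) + i·sin(-2π·5/13)
= cos(-10π/13) + i·sin(-10π/13)

ω_13^5 = cos(-10π/13) + i·sin(-10π/13) = -0.7485-0.6631i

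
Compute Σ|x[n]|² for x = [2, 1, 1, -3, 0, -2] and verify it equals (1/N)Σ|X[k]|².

Time domain:
Σ|x[n]|² = |2|² + |1|² + |1|² + |-3|² + |0|² + |-2|² = 19.0000

Frequency domain:
(1/6)Σ|X[k]|² = (1/6)(|-1|² + |4.0000-3.4641i|² + |-1.0000-1.7321i|² + |7|² + |-1.0000+1.7321i|² + |4.0000+3.4641i|²) = (1/6)·114.0000 = 19.0000

Both sides agree, confirming Parseval's theorem.

Σ|x[n]|² = (1/N)Σ|X[k]|² = 19.0000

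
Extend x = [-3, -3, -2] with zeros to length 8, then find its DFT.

Original 3-point DFT: [-8, -0.5000+0.8660i, -0.5000-0.8660i]
Zero-padded 8-point DFT provides frequency interpolation.

DFT_8([x, 0, ...]) = [-8, -5.1213+4.1213i, -1+3i, -0.8787+0.1213i, -2, -0.8787-0.1213i, -1-3i, -5.1213-4.1213i]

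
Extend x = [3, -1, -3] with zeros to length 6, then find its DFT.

Original 3-point DFT: [-1, 5.0000-1.7321i, 5.0000+1.7321i]
Zero-padded 6-point DFT provides frequency interpolation.

DFT_6([x, 0, ...]) = [-1, 4.0000+3.4641i, 5.0000-1.7321i, 1, 5.0000+1.7321i, 4.0000-3.4641i]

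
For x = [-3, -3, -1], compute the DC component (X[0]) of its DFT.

X[0] = Σ(n=0 to 2) x[n] · ω_3^0 = Σ x[n]
= (-3) + (-3) + (-1)

X[0] = -7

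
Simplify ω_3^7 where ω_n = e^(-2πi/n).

Since ω_3^3 = 1, powers reduce modulo 3.
7 mod 3 = 1
So ω_3^7 = ω_3^1 = e^(-2πi·1/3)

ω_3^7 = ω_3^1 = -0.5000-0.8660i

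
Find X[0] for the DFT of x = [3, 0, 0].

X[0] = Σ(n=0 to 2) x[n] · ω_3^0 = Σ x[n]
= (3) + (0) + (0)

X[0] = 3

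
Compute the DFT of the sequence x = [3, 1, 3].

X[k] = Σ(n=0 to 2) x[n] · ω_3^(nk)
where ω_3 = e^(-2πi/3)

Computing each X[k]:
X[0] = 7
X[1] = 1.0000+1.7321i
X[2] = 1.0000-1.7321i

X = [7, 1.0000+1.7321i, 1.0000-1.7321i]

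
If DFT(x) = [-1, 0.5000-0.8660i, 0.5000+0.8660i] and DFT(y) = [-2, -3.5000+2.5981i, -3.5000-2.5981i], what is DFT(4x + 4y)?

By linearity: DFT(4x + 4y) = 4·DFT(x) + 4·DFT(y)
= 4·[-1, 0.5000-0.8660i, 0.5000+0.8660i] + 4·[-2, -3.5000+2.5981i, -3.5000-2.5981i]

Computing element-wise:
Z[0] = 4·(-1) + 4·(-2) = -12
Z[1] = 4·(0.5000-0.8660i) + 4·(-3.5000+2.5981i) = -12.0000+6.9284i
Z[2] = 4·(0.5000+0.8660i) + 4·(-3.5000-2.5981i) = -12.0000-6.9284i

DFT(4x + 4y) = 4·X + 4·Y = [-12, -12.0000+6.9284i, -12.0000-6.9284i]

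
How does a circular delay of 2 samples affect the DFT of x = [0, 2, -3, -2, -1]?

Time shift by 2: X_shifted[k] = ω_5^(2k) · X[k]
Shifted x = [-2, -1, 0, 2, -3]

DFT(x[n-2]) = [-4, -4.8541-0.7265i, 1.8541-3.0777i, 1.8541+3.0777i, -4.8541+0.7265i]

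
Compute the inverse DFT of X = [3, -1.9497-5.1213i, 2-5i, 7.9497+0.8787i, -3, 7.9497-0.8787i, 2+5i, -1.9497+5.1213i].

x[n] = (1/8) Σ(k=0 to 7) X[k] · e^(2πikn/8)

Computing each x[n]:
x[0] = 2
x[1] = 1
x[2] = 1
x[3] = 2
x[4] = -1
x[5] = 3
x[6] = -2
x[7] = -3

x = [2, 1, 1, 2, -1, 3, -2, -3]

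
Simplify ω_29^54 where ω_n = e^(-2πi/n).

Since ω_29^29 = 1, powers reduce modulo 29.
54 mod 29 = 25
So ω_29^54 = ω_29^25 = e^(-2πi·25/29)

ω_29^54 = ω_29^25 = 0.6474+0.7622i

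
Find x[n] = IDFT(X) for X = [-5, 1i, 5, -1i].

x[n] = (1/4) Σ(k=0 to 3) X[k] · e^(2πikn/4)

Computing each x[n]:
x[0] = 0
x[1] = -3
x[2] = 0
x[3] = -2

x = [0, -3, 0, -2]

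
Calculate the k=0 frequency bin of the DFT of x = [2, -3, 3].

X[0] = Σ(n=0 to 2) x[n] · ω_3^0 = Σ x[n]
= (2) + (-3) + (3)

X[0] = 2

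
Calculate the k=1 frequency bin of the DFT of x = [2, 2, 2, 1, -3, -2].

X[1] = Σ(n=0 to 5) x[n] · ω_6^(1n) where ω_6 = e^(-2πi/6)
= (2)·ω_6^0 + (2)·ω_6^1 + (2)·ω_6^2 + (1)·ω_6^3 + (-3)·ω_6^4 + (-2)·ω_6^5

X[1] = 1.5000-7.7942i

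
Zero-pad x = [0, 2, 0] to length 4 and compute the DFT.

Original 3-point DFT: [2, -1.0000-1.7321i, -1.0000+1.7321i]
Zero-padded 4-point DFT provides frequency interpolation.

DFT_4([x, 0, ...]) = [2, -2i, -2, 2i]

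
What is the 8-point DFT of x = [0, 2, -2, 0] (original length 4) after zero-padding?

Original 4-point DFT: [0, 2-2i, -4, 2+2i]
Zero-padded 8-point DFT provides frequency interpolation.

DFT_8([x, 0, ...]) = [0, 1.4142+0.5858i, 2-2i, -1.4142-3.4142i, -4, -1.4142+3.4142i, 2+2i, 1.4142-0.5858i]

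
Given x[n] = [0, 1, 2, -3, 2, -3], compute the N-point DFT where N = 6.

X[k] = Σ(n=0 to 5) x[n] · ω_6^(nk)
where ω_6 = e^(-2πi/6)

Computing each X[k]:
X[0] = -1
X[1] = -3.4641i
X[2] = -4.0000-3.4641i
X[3] = 9
X[4] = -4.0000+3.4641i
X[5] = 3.4641i

X = [-1, -3.4641i, -4.0000-3.4641i, 9, -4.0000+3.4641i, 3.4641i]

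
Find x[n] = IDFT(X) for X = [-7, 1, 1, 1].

x[n] = (1/4) Σ(k=0 to 3) X[k] · e^(2πikn/4)

Computing each x[n]:
x[0] = -1
x[1] = -2
x[2] = -2
x[3] = -2

x = [-1, -2, -2, -2]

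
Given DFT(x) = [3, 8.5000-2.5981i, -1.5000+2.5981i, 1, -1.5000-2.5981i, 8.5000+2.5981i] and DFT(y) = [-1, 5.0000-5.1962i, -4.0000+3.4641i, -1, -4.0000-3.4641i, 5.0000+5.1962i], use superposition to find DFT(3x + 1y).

By linearity: DFT(3x + 1y) = 3·DFT(x) + 1·DFT(y)
= 3·[3, 8.5000-2.5981i, -1.5000+2.5981i, 1, -1.5000-2.5981i, 8.5000+2.5981i] + 1·[-1, 5.0000-5.1962i, -4.0000+3.4641i, -1, -4.0000-3.4641i, 5.0000+5.1962i]

Computing element-wise:
Z[0] = 3·(3) + 1·(-1) = 8
Z[1] = 3·(8.5000-2.5981i) + 1·(5.0000-5.1962i) = 30.5000-12.9905i
Z[2] = 3·(-1.5000+2.5981i) + 1·(-4.0000+3.4641i) = -8.5000+11.2584i
Z[3] = 3·(1) + 1·(-1) = 2
Z[4] = 3·(-1.5000-2.5981i) + 1·(-4.0000-3.4641i) = -8.5000-11.2584i
Z[5] = 3·(8.5000+2.5981i) + 1·(5.0000+5.1962i) = 30.5000+12.9905i

DFT(3x + 1y) = 3·X + 1·Y = [8, 30.5000-12.9905i, -8.5000+11.2584i, 2, -8.5000-11.2584i, 30.5000+12.9905i]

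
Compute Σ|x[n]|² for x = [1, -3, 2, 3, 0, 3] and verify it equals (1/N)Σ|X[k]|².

Time domain:
Σ|x[n]|² = |1|² + |-3|² + |2|² + |3|² + |0|² + |3|² = 32.0000

Frequency domain:
(1/6)Σ|X[k]|² = (1/6)(|6|² + |-3.0000+3.4641i|² + |3.0000+6.9282i|² + |0|² + |3.0000-6.9282i|² + |-3.0000-3.4641i|²) = (1/6)·192.0000 = 32.0000

Both sides agree, confirming Parseval's theorem.

Σ|x[n]|² = (1/N)Σ|X[k]|² = 32.0000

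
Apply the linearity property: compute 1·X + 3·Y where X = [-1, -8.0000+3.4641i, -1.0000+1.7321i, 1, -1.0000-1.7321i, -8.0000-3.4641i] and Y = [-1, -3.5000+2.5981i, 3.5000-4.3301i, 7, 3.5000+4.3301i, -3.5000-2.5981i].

By linearity: DFT(1x + 3y) = 1·DFT(x) + 3·DFT(y)
= 1·[-1, -8.0000+3.4641i, -1.0000+1.7321i, 1, -1.0000-1.7321i, -8.0000-3.4641i] + 3·[-1, -3.5000+2.5981i, 3.5000-4.3301i, 7, 3.5000+4.3301i, -3.5000-2.5981i]

Computing element-wise:
Z[0] = 1·(-1) + 3·(-1) = -4
Z[1] = 1·(-8.0000+3.4641i) + 3·(-3.5000+2.5981i) = -18.5000+11.2584i
Z[2] = 1·(-1.0000+1.7321i) + 3·(3.5000-4.3301i) = 9.5000-11.2582i
Z[3] = 1·(1) + 3·(7) = 22
Z[4] = 1·(-1.0000-1.7321i) + 3·(3.5000+4.3301i) = 9.5000+11.2582i
Z[5] = 1·(-8.0000-3.4641i) + 3·(-3.5000-2.5981i) = -18.5000-11.2584i

DFT(1x + 3y) = 1·X + 3·Y = [-4, -18.5000+11.2584i, 9.5000-11.2582i, 22, 9.5000+11.2582i, -18.5000-11.2584i]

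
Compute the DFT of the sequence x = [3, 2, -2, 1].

X[k] = Σ(n=0 to 3) x[n] · ω_4^(nk)
where ω_4 = e^(-2πi/4)

Computing each X[k]:
X[0] = 4
X[1] = 5-1i
X[2] = -2
X[3] = 5+1i

X = [4, 5-1i, -2, 5+1i]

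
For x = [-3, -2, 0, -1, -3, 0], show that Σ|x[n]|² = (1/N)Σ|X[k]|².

Time domain:
Σ|x[n]|² = |-3|² + |-2|² + |0|² + |-1|² + |-3|² + |0|² = 23.0000

Frequency domain:
(1/6)Σ|X[k]|² = (1/6)(|-9|² + |-1.5000-0.8660i|² + |-1.5000+4.3301i|² + |-3|² + |-1.5000-4.3301i|² + |-1.5000+0.8660i|²) = (1/6)·138.0000 = 23.0000

Both sides agree, confirming Parseval's theorem.

Σ|x[n]|² = (1/N)Σ|X[k]|² = 23.0000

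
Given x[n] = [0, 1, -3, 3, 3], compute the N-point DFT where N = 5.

X[k] = Σ(n=0 to 4) x[n] · ω_5^(nk)
where ω_5 = e^(-2πi/5)

Computing each X[k]:
X[0] = 4
X[1] = 1.2361+5.4288i
X[2] = -3.2361-4.5308i
X[3] = -3.2361+4.5308i
X[4] = 1.2361-5.4288i

X = [4, 1.2361+5.4288i, -3.2361-4.5308i, -3.2361+4.5308i, 1.2361-5.4288i]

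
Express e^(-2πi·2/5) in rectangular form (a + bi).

ω_5^2 = e^(-2πi·2/5)
= cos(-2π·2/5) + i·sin(-2π·2/5)
= cos(-4π/5) + i·sin(-4π/5)

ω_5^2 = cos(-4π/5) + i·sin(-4π/5) = -0.8090-0.5878i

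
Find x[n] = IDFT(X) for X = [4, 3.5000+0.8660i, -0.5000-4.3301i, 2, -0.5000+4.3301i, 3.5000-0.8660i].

x[n] = (1/6) Σ(k=0 to 5) X[k] · e^(2πikn/6)

Computing each x[n]:
x[0] = 2
x[1] = 2
x[2] = -1
x[3] = -1
x[4] = 2
x[5] = 0

x = [2, 2, -1, -1, 2, 0]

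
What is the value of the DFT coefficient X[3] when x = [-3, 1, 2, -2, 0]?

X[3] = Σ(n=0 to 4) x[n] · ω_5^(3n) where ω_5 = e^(-2πi/5)
= (-3)·ω_5^0 + (1)·ω_5^3 + (2)·ω_5^6 + (-2)·ω_5^9 + (0)·ω_5^12

X[3] = -3.8090-3.2164i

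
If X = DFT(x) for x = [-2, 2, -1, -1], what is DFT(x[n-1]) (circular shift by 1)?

Time shift by 1: X_shifted[k] = ω_4^(1k) · X[k]
Shifted x = [-1, -2, 2, -1]

DFT(x[n-1]) = [-2, -3+1i, 4, -3-1i]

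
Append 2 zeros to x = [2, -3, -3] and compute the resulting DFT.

Original 3-point DFT: [-4, 5, 5]
Zero-padded 5-point DFT provides frequency interpolation.

DFT_5([x, 0, ...]) = [-4, 3.5000+4.6165i, 3.5000-1.0898i, 3.5000+1.0898i, 3.5000-4.6165i]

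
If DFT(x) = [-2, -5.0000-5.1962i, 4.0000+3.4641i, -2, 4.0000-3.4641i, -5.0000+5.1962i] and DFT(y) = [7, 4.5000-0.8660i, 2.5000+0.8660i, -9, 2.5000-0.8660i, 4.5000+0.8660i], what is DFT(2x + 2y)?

By linearity: DFT(2x + 2y) = 2·DFT(x) + 2·DFT(y)
= 2·[-2, -5.0000-5.1962i, 4.0000+3.4641i, -2, 4.0000-3.4641i, -5.0000+5.1962i] + 2·[7, 4.5000-0.8660i, 2.5000+0.8660i, -9, 2.5000-0.8660i, 4.5000+0.8660i]

Computing element-wise:
Z[0] = 2·(-2) + 2·(7) = 10
Z[1] = 2·(-5.0000-5.1962i) + 2·(4.5000-0.8660i) = -1.0000-12.1244i
Z[2] = 2·(4.0000+3.4641i) + 2·(2.5000+0.8660i) = 13.0000+8.6602i
Z[3] = 2·(-2) + 2·(-9) = -22
Z[4] = 2·(4.0000-3.4641i) + 2·(2.5000-0.8660i) = 13.0000-8.6602i
Z[5] = 2·(-5.0000+5.1962i) + 2·(4.5000+0.8660i) = -1.0000+12.1244i

DFT(2x + 2y) = 2·X + 2·Y = [10, -1.0000-12.1244i, 13.0000+8.6602i, -22, 13.0000-8.6602i, -1.0000+12.1244i]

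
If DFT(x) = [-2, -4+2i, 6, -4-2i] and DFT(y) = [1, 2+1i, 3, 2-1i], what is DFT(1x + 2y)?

By linearity: DFT(1x + 2y) = 1·DFT(x) + 2·DFT(y)
= 1·[-2, -4+2i, 6, -4-2i] + 2·[1, 2+1i, 3, 2-1i]

Computing element-wise:
Z[0] = 1·(-2) + 2·(1) = 0
Z[1] = 1·(-4+2i) + 2·(2+1i) = 4i
Z[2] = 1·(6) + 2·(3) = 12
Z[3] = 1·(-4-2i) + 2·(2-1i) = -4i

DFT(1x + 2y) = 1·X + 2·Y = [0, 4i, 12, -4i]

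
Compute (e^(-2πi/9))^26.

Since ω_9^9 = 1, powers reduce modulo 9.
26 mod 9 = 8
So ω_9^26 = ω_9^8 = e^(-2πi·8/9)

ω_9^26 = ω_9^8 = 0.7660+0.6428i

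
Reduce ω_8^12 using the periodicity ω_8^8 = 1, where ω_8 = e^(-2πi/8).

Since ω_8^8 = 1, powers reduce modulo 8.
12 mod 8 = 4
So ω_8^12 = ω_8^4 = e^(-2πi·4/8)

ω_8^12 = ω_8^4 = -1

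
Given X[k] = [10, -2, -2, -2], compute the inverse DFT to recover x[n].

x[n] = (1/4) Σ(k=0 to 3) X[k] · e^(2πikn/4)

Computing each x[n]:
x[0] = 1
x[1] = 3
x[2] = 3
x[3] = 3

x = [1, 3, 3, 3]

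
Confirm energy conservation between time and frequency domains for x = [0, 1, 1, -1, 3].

Time domain:
Σ|x[n]|² = |0|² + |1|² + |1|² + |-1|² + |3|² = 12.0000

Frequency domain:
(1/5)Σ|X[k]|² = (1/5)(|4|² + |1.2361+0.7265i|² + |-3.2361+3.0777i|² + |-3.2361-3.0777i|² + |1.2361-0.7265i|²) = (1/5)·60.0000 = 12.0000

Both sides agree, confirming Parseval's theorem.

Σ|x[n]|² = (1/N)Σ|X[k]|² = 12.0000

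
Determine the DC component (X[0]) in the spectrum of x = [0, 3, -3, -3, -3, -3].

X[0] = Σ(n=0 to 5) x[n] · ω_6^0 = Σ x[n]
= (0) + (3) + (-3) + (-3) + (-3) + (-3)

X[0] = -9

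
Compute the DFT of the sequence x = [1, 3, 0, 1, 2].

X[k] = Σ(n=0 to 4) x[n] · ω_5^(nk)
where ω_5 = e^(-2πi/5)

Computing each X[k]:
X[0] = 7
X[1] = 1.7361-0.3633i
X[2] = -2.7361-1.5388i
X[3] = -2.7361+1.5388i
X[4] = 1.7361+0.3633i

X = [7, 1.7361-0.3633i, -2.7361-1.5388i, -2.7361+1.5388i, 1.7361+0.3633i]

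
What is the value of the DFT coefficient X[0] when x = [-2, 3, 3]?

X[0] = Σ(n=0 to 2) x[n] · ω_3^0 = Σ x[n]
= (-2) + (3) + (3)

X[0] = 4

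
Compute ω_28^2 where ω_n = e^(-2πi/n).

ω_28^2 = e^(-2πi·2/28)
= cos(-2π·2/28) + i·sin(-2π·2/28)
= cos(-4π/28) + i·sin(-4π/28)

ω_28^2 = cos(-4π/28) + i·sin(-4π/28) = 0.9010-0.4339i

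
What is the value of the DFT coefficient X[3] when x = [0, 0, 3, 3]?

X[3] = Σ(n=0 to 3) x[n] · ω_4^(3n) where ω_4 = e^(-2πi/4)
= (0)·ω_4^0 + (0)·ω_4^3 + (3)·ω_4^6 + (3)·ω_4^9

X[3] = -3-3i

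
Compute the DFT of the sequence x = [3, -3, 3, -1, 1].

X[k] = Σ(n=0 to 4) x[n] · ω_5^(nk)
where ω_5 = e^(-2πi/5)

Computing each X[k]:
X[0] = 3
X[1] = 0.7639+1.4531i
X[2] = 5.2361+6.1554i
X[3] = 5.2361-6.1554i
X[4] = 0.7639-1.4531i

X = [3, 0.7639+1.4531i, 5.2361+6.1554i, 5.2361-6.1554i, 0.7639-1.4531i]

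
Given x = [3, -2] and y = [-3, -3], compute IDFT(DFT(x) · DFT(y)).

(x ⊛ y)[n] = Σ(m=0 to 1) x[m] · y[(n-m) mod 2]

Computing each output sample:
(x ⊛ y)[0] = -3
(x ⊛ y)[1] = -3

x ⊛ y = [-3, -3]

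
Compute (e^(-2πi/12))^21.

Since ω_12^12 = 1, powers reduce modulo 12.
21 mod 12 = 9
So ω_12^21 = ω_12^9 = e^(-2πi·9/12)

ω_12^21 = ω_12^9 = 1i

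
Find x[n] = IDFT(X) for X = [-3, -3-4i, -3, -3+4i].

x[n] = (1/4) Σ(k=0 to 3) X[k] · e^(2πikn/4)

Computing each x[n]:
x[0] = -3
x[1] = 2
x[2] = 0
x[3] = -2

x = [-3, 2, 0, -2]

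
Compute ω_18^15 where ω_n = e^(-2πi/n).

ω_18^15 = e^(-2πi·15/18)
= cos(-2π·15/18) + i·sin(-2π·15/18)
= cos(-30π/18) + i·sin(-30π/18)

ω_18^15 = cos(-30π/18) + i·sin(-30π/18) = 0.5000+0.8660i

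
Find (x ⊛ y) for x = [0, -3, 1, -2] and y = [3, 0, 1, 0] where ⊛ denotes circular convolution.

(x ⊛ y)[n] = Σ(m=0 to 3) x[m] · y[(n-m) mod 4]

Computing each output sample:
(x ⊛ y)[0] = 1
(x ⊛ y)[1] = -11
(x ⊛ y)[2] = 3
(x ⊛ y)[3] = -9

x ⊛ y = [1, -11, 3, -9]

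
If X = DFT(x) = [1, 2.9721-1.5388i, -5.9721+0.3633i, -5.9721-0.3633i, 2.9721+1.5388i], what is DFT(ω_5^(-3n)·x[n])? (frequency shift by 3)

Modulation property: DFT(ω_5^(-3n)·x[n]) = X[(k-3) mod 5], so circularly shift X by 3 positions.

X[k-3] = [-5.9721+0.3633i, -5.9721-0.3633i, 2.9721+1.5388i, 1, 2.9721-1.5388i]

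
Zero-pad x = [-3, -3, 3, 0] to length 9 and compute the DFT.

Original 4-point DFT: [-3, -6+3i, 3, -6-3i]
Zero-padded 9-point DFT provides frequency interpolation.

DFT_9([x, 0, ...]) = [-3, -4.7772-1.0261i, -6.3400+1.9284i, -3.0000+5.1962i, 2.1172+2.9544i, 2.1172-2.9544i, -3.0000-5.1962i, -6.3400-1.9284i, -4.7772+1.0261i]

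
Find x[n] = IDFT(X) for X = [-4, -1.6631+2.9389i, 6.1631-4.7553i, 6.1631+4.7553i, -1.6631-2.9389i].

x[n] = (1/5) Σ(k=0 to 4) X[k] · e^(2πikn/5)

Computing each x[n]:
x[0] = 1
x[1] = -3
x[2] = -2
x[3] = 3
x[4] = -3

x = [1, -3, -2, 3, -3]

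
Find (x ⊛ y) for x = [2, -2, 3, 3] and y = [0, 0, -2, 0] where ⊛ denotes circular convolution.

(x ⊛ y)[n] = Σ(m=0 to 3) x[m] · y[(n-m) mod 4]

Computing each output sample:
(x ⊛ y)[0] = -6
(x ⊛ y)[1] = -6
(x ⊛ y)[2] = -4
(x ⊛ y)[3] = 4

x ⊛ y = [-6, -6, -4, 4]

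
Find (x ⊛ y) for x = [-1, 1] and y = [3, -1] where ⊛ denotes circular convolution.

(x ⊛ y)[n] = Σ(m=0 to 1) x[m] · y[(n-m) mod 2]

Computing each output sample:
(x ⊛ y)[0] = -4
(x ⊛ y)[1] = 4

x ⊛ y = [-4, 4]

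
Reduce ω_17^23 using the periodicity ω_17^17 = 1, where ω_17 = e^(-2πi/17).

Since ω_17^17 = 1, powers reduce modulo 17.
23 mod 17 = 6
So ω_17^23 = ω_17^6 = e^(-2πi·6/17)

ω_17^23 = ω_17^6 = -0.6026-0.7980i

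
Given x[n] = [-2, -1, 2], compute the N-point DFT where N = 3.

X[k] = Σ(n=0 to 2) x[n] · ω_3^(nk)
where ω_3 = e^(-2πi/3)

Computing each X[k]:
X[0] = -1
X[1] = -2.5000+2.5981i
X[2] = -2.5000-2.5981i

X = [-1, -2.5000+2.5981i, -2.5000-2.5981i]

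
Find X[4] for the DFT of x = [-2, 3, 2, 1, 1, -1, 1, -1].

X[4] = Σ(n=0 to 7) x[n] · ω_8^(4n) where ω_8 = e^(-2πi/8)
= (-2)·ω_8^0 + (3)·ω_8^4 + (2)·ω_8^8 + (1)·ω_8^12 + (1)·ω_8^16 + (-1)·ω_8^20 + (1)·ω_8^24 + (-1)·ω_8^28

X[4] = 0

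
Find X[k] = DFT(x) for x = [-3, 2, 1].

X[k] = Σ(n=0 to 2) x[n] · ω_3^(nk)
where ω_3 = e^(-2πi/3)

Computing each X[k]:
X[0] = 0
X[1] = -4.5000-0.8660i
X[2] = -4.5000+0.8660i

X = [0, -4.5000-0.8660i, -4.5000+0.8660i]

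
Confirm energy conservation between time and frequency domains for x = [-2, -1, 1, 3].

Time domain:
Σ|x[n]|² = |-2|² + |-1|² + |1|² + |3|² = 15.0000

Frequency domain:
(1/4)Σ|X[k]|² = (1/4)(|1|² + |-3+4i|² + |-3|² + |-3-4i|²) = (1/4)·60.0000 = 15.0000

Both sides agree, confirming Parseval's theorem.

Σ|x[n]|² = (1/N)Σ|X[k]|² = 15.0000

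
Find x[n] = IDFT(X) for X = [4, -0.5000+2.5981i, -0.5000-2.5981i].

x[n] = (1/3) Σ(k=0 to 2) X[k] · e^(2πikn/3)

Computing each x[n]:
x[0] = 1
x[1] = 0
x[2] = 3

x = [1, 0, 3]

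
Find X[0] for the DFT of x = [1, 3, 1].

X[0] = Σ(n=0 to 2) x[n] · ω_3^0 = Σ x[n]
= (1) + (3) + (1)

X[0] = 5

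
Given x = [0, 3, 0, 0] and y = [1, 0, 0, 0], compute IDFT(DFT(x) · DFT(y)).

(x ⊛ y)[n] = Σ(m=0 to 3) x[m] · y[(n-m) mod 4]

Computing each output sample:
(x ⊛ y)[0] = 0
(x ⊛ y)[1] = 3
(x ⊛ y)[2] = 0
(x ⊛ y)[3] = 0

x ⊛ y = [0, 3, 0, 0]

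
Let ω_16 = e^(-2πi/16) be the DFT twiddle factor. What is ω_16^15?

ω_16^15 = e^(-2πi·15/16)
= cos(-2π·15/16) + i·sin(-2π·15/16)
= cos(-30π/16) + i·sin(-30π/16)

ω_16^15 = cos(-30π/16) + i·sin(-30π/16) = 0.9239+0.3827i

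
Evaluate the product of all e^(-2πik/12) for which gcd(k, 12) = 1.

The primitive 12th roots of unity are ω_12^k for k coprime to 12: k ∈ {1, 5, 7, 11}
Their product equals the constant term of the cyclotomic polynomial Φ_12(x) up to sign.
For n ≥ 3, the product of all primitive nth roots of unity is 1. (For n=1 it is 1; for n=2 it is -1.)

1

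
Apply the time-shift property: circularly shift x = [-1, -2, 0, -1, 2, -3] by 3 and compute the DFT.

Time shift by 3: X_shifted[k] = ω_6^(3k) · X[k]
Shifted x = [-1, 2, -3, -1, -2, 0]

DFT(x[n-3]) = [-5, 3.5000-0.8660i, -0.5000-2.5981i, -7, -0.5000+2.5981i, 3.5000+0.8660i]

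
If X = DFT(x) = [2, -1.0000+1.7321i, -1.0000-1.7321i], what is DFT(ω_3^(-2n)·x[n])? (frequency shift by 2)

Modulation property: DFT(ω_3^(-2n)·x[n]) = X[(k-2) mod 3], so circularly shift X by 2 positions.

X[k-2] = [-1.0000+1.7321i, -1.0000-1.7321i, 2]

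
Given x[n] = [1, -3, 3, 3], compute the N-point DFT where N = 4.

X[k] = Σ(n=0 to 3) x[n] · ω_4^(nk)
where ω_4 = e^(-2πi/4)

Computing each X[k]:
X[0] = 4
X[1] = -2+6i
X[2] = 4
X[3] = -2-6i

X = [4, -2+6i, 4, -2-6i]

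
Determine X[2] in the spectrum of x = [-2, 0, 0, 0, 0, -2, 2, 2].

X[2] = Σ(n=0 to 7) x[n] · ω_8^(2n) where ω_8 = e^(-2πi/8)
= (-2)·ω_8^0 + (0)·ω_8^2 + (0)·ω_8^4 + (0)·ω_8^6 + (0)·ω_8^8 + (-2)·ω_8^10 + (2)·ω_8^12 + (2)·ω_8^14

X[2] = -4+4i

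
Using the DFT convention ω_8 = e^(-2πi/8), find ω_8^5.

ω_8^5 = e^(-2πi·5/8)
= cos(-2π·5/8) + i·sin(-2π·5/8)
= cos(-10π/8) + i·sin(-10π/8)

ω_8^5 = cos(-10π/8) + i·sin(-10π/8) = -0.7071+0.7071i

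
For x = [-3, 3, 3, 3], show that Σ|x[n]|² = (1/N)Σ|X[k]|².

Time domain:
Σ|x[n]|² = |-3|² + |3|² + |3|² + |3|² = 36.0000

Frequency domain:
(1/4)Σ|X[k]|² = (1/4)(|6|² + |-6|² + |-6|² + |-6|²) = (1/4)·144.0000 = 36.0000

Both sides agree, confirming Parseval's theorem.

Σ|x[n]|² = (1/N)Σ|X[k]|² = 36.0000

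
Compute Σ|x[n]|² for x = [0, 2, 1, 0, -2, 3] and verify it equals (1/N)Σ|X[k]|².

Time domain:
Σ|x[n]|² = |0|² + |2|² + |1|² + |0|² + |-2|² + |3|² = 18.0000

Frequency domain:
(1/6)Σ|X[k]|² = (1/6)(|4|² + |3.0000-1.7321i|² + |-2.0000+3.4641i|² + |-6|² + |-2.0000-3.4641i|² + |3.0000+1.7321i|²) = (1/6)·108.0000 = 18.0000

Both sides agree, confirming Parseval's theorem.

Σ|x[n]|² = (1/N)Σ|X[k]|² = 18.0000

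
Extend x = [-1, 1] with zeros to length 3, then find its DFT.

Original 2-point DFT: [0, -2]
Zero-padded 3-point DFT provides frequency interpolation.

DFT_3([x, 0, ...]) = [0, -1.5000-0.8660i, -1.5000+0.8660i]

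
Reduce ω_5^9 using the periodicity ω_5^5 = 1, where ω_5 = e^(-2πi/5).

Since ω_5^5 = 1, powers reduce modulo 5.
9 mod 5 = 4
So ω_5^9 = ω_5^4 = e^(-2πi·4/5)

ω_5^9 = ω_5^4 = 0.3090+0.9511i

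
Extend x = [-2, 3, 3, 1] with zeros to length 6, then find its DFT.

Original 4-point DFT: [5, -5-2i, -3, -5+2i]
Zero-padded 6-point DFT provides frequency interpolation.

DFT_6([x, 0, ...]) = [5, -3.0000-5.1962i, -4, -3, -4, -3.0000+5.1962i]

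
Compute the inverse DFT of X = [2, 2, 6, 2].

x[n] = (1/4) Σ(k=0 to 3) X[k] · e^(2πikn/4)

Computing each x[n]:
x[0] = 3
x[1] = -1
x[2] = 1
x[3] = -1

x = [3, -1, 1, -1]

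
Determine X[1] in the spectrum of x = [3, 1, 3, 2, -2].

X[1] = Σ(n=0 to 4) x[n] · ω_5^(1n) where ω_5 = e^(-2πi/5)
= (3)·ω_5^0 + (1)·ω_5^1 + (3)·ω_5^2 + (2)·ω_5^3 + (-2)·ω_5^4

X[1] = -1.3541-3.4410i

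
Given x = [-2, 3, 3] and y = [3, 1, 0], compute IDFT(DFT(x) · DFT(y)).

(x ⊛ y)[n] = Σ(m=0 to 2) x[m] · y[(n-m) mod 3]

Computing each output sample:
(x ⊛ y)[0] = -3
(x ⊛ y)[1] = 7
(x ⊛ y)[2] = 12

x ⊛ y = [-3, 7, 12]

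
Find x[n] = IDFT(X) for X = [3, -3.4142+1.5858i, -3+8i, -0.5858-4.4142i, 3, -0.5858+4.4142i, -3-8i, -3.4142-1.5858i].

x[n] = (1/8) Σ(k=0 to 7) X[k] · e^(2πikn/8)

Computing each x[n]:
x[0] = -1
x[1] = -2
x[2] = 0
x[3] = 3
x[4] = 1
x[5] = -2
x[6] = 3
x[7] = 1

x = [-1, -2, 0, 3, 1, -2, 3, 1]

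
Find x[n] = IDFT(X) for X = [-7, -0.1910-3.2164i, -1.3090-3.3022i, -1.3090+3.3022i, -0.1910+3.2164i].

x[n] = (1/5) Σ(k=0 to 4) X[k] · e^(2πikn/5)

Computing each x[n]:
x[0] = -2
x[1] = 1
x[2] = -2
x[3] = -1
x[4] = -3

x = [-2, 1, -2, -1, -3]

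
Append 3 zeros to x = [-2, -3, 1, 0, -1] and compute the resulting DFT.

Original 5-point DFT: [-5, -4.0451+1.3143i, 1.5451+2.1266i, 1.5451-2.1266i, -4.0451-1.3143i]
Zero-padded 8-point DFT provides frequency interpolation.

DFT_8([x, 0, ...]) = [-5, -3.1213+1.1213i, -4+3i, 1.1213+3.1213i, 1, 1.1213-3.1213i, -4-3i, -3.1213-1.1213i]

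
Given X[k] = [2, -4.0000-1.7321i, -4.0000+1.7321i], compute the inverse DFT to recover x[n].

x[n] = (1/3) Σ(k=0 to 2) X[k] · e^(2πikn/3)

Computing each x[n]:
x[0] = -2
x[1] = 3
x[2] = 1

x = [-2, 3, 1]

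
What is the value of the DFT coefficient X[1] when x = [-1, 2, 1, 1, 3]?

X[1] = Σ(n=0 to 4) x[n] · ω_5^(1n) where ω_5 = e^(-2πi/5)
= (-1)·ω_5^0 + (2)·ω_5^1 + (1)·ω_5^2 + (1)·ω_5^3 + (3)·ω_5^4

X[1] = -1.0729+0.9511i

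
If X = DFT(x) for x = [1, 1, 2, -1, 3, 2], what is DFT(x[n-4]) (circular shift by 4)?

Time shift by 4: X_shifted[k] = ω_6^(4k) · X[k]
Shifted x = [2, -1, 3, 2, 1, 1]

DFT(x[n-4]) = [8, -2, 2.0000+3.4641i, 4, 2.0000-3.4641i, -2]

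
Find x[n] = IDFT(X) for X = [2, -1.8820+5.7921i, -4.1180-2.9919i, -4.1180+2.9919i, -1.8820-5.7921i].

x[n] = (1/5) Σ(k=0 to 4) X[k] · e^(2πikn/5)

Computing each x[n]:
x[0] = -2
x[1] = 0
x[2] = -2
x[3] = 3
x[4] = 3

x = [-2, 0, -2, 3, 3]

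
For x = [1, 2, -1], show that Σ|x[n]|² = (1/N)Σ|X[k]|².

Time domain:
Σ|x[n]|² = |1|² + |2|² + |-1|² = 6.0000

Frequency domain:
(1/3)Σ|X[k]|² = (1/3)(|2|² + |0.5000-2.5981i|² + |0.5000+2.5981i|²) = (1/3)·18.0000 = 6.0000

Both sides agree, confirming Parseval's theorem.

Σ|x[n]|² = (1/N)Σ|X[k]|² = 6.0000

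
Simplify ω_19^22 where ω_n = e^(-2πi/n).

Since ω_19^19 = 1, powers reduce modulo 19.
22 mod 19 = 3
So ω_19^22 = ω_19^3 = e^(-2πi·3/19)

ω_19^22 = ω_19^3 = 0.5469-0.8372i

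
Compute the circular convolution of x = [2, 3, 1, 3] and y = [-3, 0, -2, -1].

(x ⊛ y)[n] = Σ(m=0 to 3) x[m] · y[(n-m) mod 4]

Computing each output sample:
(x ⊛ y)[0] = -11
(x ⊛ y)[1] = -16
(x ⊛ y)[2] = -10
(x ⊛ y)[3] = -17

x ⊛ y = [-11, -16, -10, -17]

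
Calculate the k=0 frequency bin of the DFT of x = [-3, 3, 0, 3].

X[0] = Σ(n=0 to 3) x[n] · ω_4^0 = Σ x[n]
= (-3) + (3) + (0) + (3)

X[0] = 3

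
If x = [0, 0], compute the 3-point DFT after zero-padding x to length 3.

Original 2-point DFT: [0, 0]
Zero-padded 3-point DFT provides frequency interpolation.

DFT_3([x, 0, ...]) = [0, 0, 0]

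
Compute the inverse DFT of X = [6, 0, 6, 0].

x[n] = (1/4) Σ(k=0 to 3) X[k] · e^(2πikn/4)

Computing each x[n]:
x[0] = 3
x[1] = 0
x[2] = 3
x[3] = 0

x = [3, 0, 3, 0]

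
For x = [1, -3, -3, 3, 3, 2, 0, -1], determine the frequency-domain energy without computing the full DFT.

Parseval: Σ|x[n]|² = (1/N)Σ|X[k]|², so Σ|X[k]|² = N·Σ|x[n]|² = 8·42.0000

Σ|X[k]|² = N·Σ|x[n]|² = 8·42.0000 = 336.0000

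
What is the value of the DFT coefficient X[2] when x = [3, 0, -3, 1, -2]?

X[2] = Σ(n=0 to 4) x[n] · ω_5^(2n) where ω_5 = e^(-2πi/5)
= (3)·ω_5^0 + (0)·ω_5^2 + (-3)·ω_5^4 + (1)·ω_5^6 + (-2)·ω_5^8

X[2] = 4.0000-4.9798i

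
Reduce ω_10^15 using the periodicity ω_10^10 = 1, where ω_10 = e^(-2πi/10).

Since ω_10^10 = 1, powers reduce modulo 10.
15 mod 10 = 5
So ω_10^15 = ω_10^5 = e^(-2πi·5/10)

ω_10^15 = ω_10^5 = -1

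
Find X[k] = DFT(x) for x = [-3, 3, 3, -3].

X[k] = Σ(n=0 to 3) x[n] · ω_4^(nk)
where ω_4 = e^(-2πi/4)

Computing each X[k]:
X[0] = 0
X[1] = -6-6i
X[2] = 0
X[3] = -6+6i

X = [0, -6-6i, 0, -6+6i]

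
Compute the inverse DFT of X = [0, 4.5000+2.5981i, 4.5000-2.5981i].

x[n] = (1/3) Σ(k=0 to 2) X[k] · e^(2πikn/3)

Computing each x[n]:
x[0] = 3
x[1] = -3
x[2] = 0

x = [3, -3, 0]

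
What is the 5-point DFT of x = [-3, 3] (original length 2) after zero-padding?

Original 2-point DFT: [0, -6]
Zero-padded 5-point DFT provides frequency interpolation.

DFT_5([x, 0, ...]) = [0, -2.0729-2.8532i, -5.4271-1.7634i, -5.4271+1.7634i, -2.0729+2.8532i]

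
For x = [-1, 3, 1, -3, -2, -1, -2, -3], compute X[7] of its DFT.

X[7] = Σ(n=0 to 7) x[n] · ω_8^(7n) where ω_8 = e^(-2πi/8)
= (-1)·ω_8^0 + (3)·ω_8^7 + (1)·ω_8^14 + (-3)·ω_8^21 + (-2)·ω_8^28 + (-1)·ω_8^35 + (-2)·ω_8^42 + (-3)·ω_8^49

X[7] = 3.8284+5.8284i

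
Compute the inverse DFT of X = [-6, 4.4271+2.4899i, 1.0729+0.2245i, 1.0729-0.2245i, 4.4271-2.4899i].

x[n] = (1/5) Σ(k=0 to 4) X[k] · e^(2πikn/5)

Computing each x[n]:
x[0] = 1
x[1] = -2
x[2] = -3
x[3] = -2
x[4] = 0

x = [1, -2, -3, -2, 0]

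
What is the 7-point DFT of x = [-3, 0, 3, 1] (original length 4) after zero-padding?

Original 4-point DFT: [1, -6+1i, -1, -6-1i]
Zero-padded 7-point DFT provides frequency interpolation.

DFT_7([x, 0, ...]) = [1, -4.5685-3.3587i, -5.0794+2.0835i, -1.3521+1.3706i, -1.3521-1.3706i, -5.0794-2.0835i, -4.5685+3.3587i]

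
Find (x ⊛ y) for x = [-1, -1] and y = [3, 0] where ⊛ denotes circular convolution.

(x ⊛ y)[n] = Σ(m=0 to 1) x[m] · y[(n-m) mod 2]

Computing each output sample:
(x ⊛ y)[0] = -3
(x ⊛ y)[1] = -3

x ⊛ y = [-3, -3]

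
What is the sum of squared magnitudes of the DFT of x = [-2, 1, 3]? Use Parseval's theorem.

Parseval: Σ|x[n]|² = (1/N)Σ|X[k]|², so Σ|X[k]|² = N·Σ|x[n]|² = 3·14.0000

Σ|X[k]|² = N·Σ|x[n]|² = 3·14.0000 = 42.0000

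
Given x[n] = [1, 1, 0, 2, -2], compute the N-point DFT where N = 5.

X[k] = Σ(n=0 to 4) x[n] · ω_5^(nk)
where ω_5 = e^(-2πi/5)

Computing each X[k]:
X[0] = 2
X[1] = -0.9271-1.6776i
X[2] = 2.4271-3.6655i
X[3] = 2.4271+3.6655i
X[4] = -0.9271+1.6776i

X = [2, -0.9271-1.6776i, 2.4271-3.6655i, 2.4271+3.6655i, -0.9271+1.6776i]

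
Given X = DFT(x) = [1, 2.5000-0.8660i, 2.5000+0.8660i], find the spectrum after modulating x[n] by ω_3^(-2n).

Modulation property: DFT(ω_3^(-2n)·x[n]) = X[(k-2) mod 3], so circularly shift X by 2 positions.

X[k-2] = [2.5000-0.8660i, 2.5000+0.8660i, 1]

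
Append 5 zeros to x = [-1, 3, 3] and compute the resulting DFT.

Original 3-point DFT: [5, -4, -4]
Zero-padded 8-point DFT provides frequency interpolation.

DFT_8([x, 0, ...]) = [5, 1.1213-5.1213i, -4-3i, -3.1213+0.8787i, -1, -3.1213-0.8787i, -4+3i, 1.1213+5.1213i]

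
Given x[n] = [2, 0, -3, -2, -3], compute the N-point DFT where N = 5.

X[k] = Σ(n=0 to 4) x[n] · ω_5^(nk)
where ω_5 = e^(-2πi/5)

Computing each X[k]:
X[0] = -6
X[1] = 5.1180-2.2654i
X[2] = 2.8820-2.7144i
X[3] = 2.8820+2.7144i
X[4] = 5.1180+2.2654i

X = [-6, 5.1180-2.2654i, 2.8820-2.7144i, 2.8820+2.7144i, 5.1180+2.2654i]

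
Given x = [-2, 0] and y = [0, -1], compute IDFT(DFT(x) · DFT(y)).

(x ⊛ y)[n] = Σ(m=0 to 1) x[m] · y[(n-m) mod 2]

Computing each output sample:
(x ⊛ y)[0] = 0
(x ⊛ y)[1] = 2

x ⊛ y = [0, 2]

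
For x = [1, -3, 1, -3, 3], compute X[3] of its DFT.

X[3] = Σ(n=0 to 4) x[n] · ω_5^(3n) where ω_5 = e^(-2πi/5)
= (1)·ω_5^0 + (-3)·ω_5^3 + (1)·ω_5^6 + (-3)·ω_5^9 + (3)·ω_5^12

X[3] = 0.3820-7.3309i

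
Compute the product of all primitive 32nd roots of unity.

The primitive 32nd roots of unity are ω_32^k for k coprime to 32: k ∈ {1, 3, 5, 7, 9, 11, 13, 15, 17, 19, 21, 23, 25, 27, 29, 31}
Their product equals the constant term of the cyclotomic polynomial Φ_32(x) up to sign.
For n ≥ 3, the product of all primitive nth roots of unity is 1. (For n=1 it is 1; for n=2 it is -1.)

1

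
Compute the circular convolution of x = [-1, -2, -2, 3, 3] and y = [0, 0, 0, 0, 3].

(x ⊛ y)[n] = Σ(m=0 to 4) x[m] · y[(n-m) mod 5]

Computing each output sample:
(x ⊛ y)[0] = -6
(x ⊛ y)[1] = -6
(x ⊛ y)[2] = 9
(x ⊛ y)[3] = 9
(x ⊛ y)[4] = -3

x ⊛ y = [-6, -6, 9, 9, -3]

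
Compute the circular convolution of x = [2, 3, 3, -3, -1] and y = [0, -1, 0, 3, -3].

(x ⊛ y)[n] = Σ(m=0 to 4) x[m] · y[(n-m) mod 5]

Computing each output sample:
(x ⊛ y)[0] = 1
(x ⊛ y)[1] = -20
(x ⊛ y)[2] = 3
(x ⊛ y)[3] = 6
(x ⊛ y)[4] = 6

x ⊛ y = [1, -20, 3, 6, 6]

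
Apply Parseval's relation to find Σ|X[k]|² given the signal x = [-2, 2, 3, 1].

Parseval: Σ|x[n]|² = (1/N)Σ|X[k]|², so Σ|X[k]|² = N·Σ|x[n]|² = 4·18.0000

Σ|X[k]|² = N·Σ|x[n]|² = 4·18.0000 = 72.0000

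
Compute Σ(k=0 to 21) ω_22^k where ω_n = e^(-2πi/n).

Sum of all nth roots of unity equals 0 for n > 1 (geometric series with r ≠ 1).

0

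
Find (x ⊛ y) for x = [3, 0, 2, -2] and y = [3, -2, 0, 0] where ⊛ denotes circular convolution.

(x ⊛ y)[n] = Σ(m=0 to 3) x[m] · y[(n-m) mod 4]

Computing each output sample:
(x ⊛ y)[0] = 13
(x ⊛ y)[1] = -6
(x ⊛ y)[2] = 6
(x ⊛ y)[3] = -10

x ⊛ y = [13, -6, 6, -10]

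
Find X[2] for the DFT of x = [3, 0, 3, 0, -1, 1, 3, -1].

X[2] = Σ(n=0 to 7) x[n] · ω_8^(2n) where ω_8 = e^(-2πi/8)
= (3)·ω_8^0 + (0)·ω_8^2 + (3)·ω_8^4 + (0)·ω_8^6 + (-1)·ω_8^8 + (1)·ω_8^10 + (3)·ω_8^12 + (-1)·ω_8^14

X[2] = -4-2i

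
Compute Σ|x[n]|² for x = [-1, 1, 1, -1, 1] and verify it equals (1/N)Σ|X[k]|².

Time domain:
Σ|x[n]|² = |-1|² + |1|² + |1|² + |-1|² + |1|² = 5.0000

Frequency domain:
(1/5)Σ|X[k]|² = (1/5)(|1|² + |-0.3820-1.1756i|² + |-2.6180+1.9021i|² + |-2.6180-1.9021i|² + |-0.3820+1.1756i|²) = (1/5)·25.0000 = 5.0000

Both sides agree, confirming Parseval's theorem.

Σ|x[n]|² = (1/N)Σ|X[k]|² = 5.0000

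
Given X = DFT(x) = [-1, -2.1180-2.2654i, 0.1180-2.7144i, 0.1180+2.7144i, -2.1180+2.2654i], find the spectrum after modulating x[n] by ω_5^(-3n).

Modulation property: DFT(ω_5^(-3n)·x[n]) = X[(k-3) mod 5], so circularly shift X by 3 positions.

X[k-3] = [0.1180-2.7144i, 0.1180+2.7144i, -2.1180+2.2654i, -1, -2.1180-2.2654i]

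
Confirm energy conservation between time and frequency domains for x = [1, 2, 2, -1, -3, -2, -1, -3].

Time domain:
Σ|x[n]|² = |1|² + |2|² + |2|² + |-1|² + |-3|² + |-2|² + |-1|² + |-3|² = 33.0000

Frequency domain:
(1/8)Σ|X[k]|² = (1/8)(|-5|² + |5.4142-7.2426i|² + |-3-4i|² + |2.5858-1.2426i|² + |3|² + |2.5858+1.2426i|² + |-3+4i|² + |5.4142+7.2426i|²) = (1/8)·264.0000 = 33.0000

Both sides agree, confirming Parseval's theorem.

Σ|x[n]|² = (1/N)Σ|X[k]|² = 33.0000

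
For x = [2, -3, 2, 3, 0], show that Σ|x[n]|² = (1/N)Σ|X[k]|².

Time domain:
Σ|x[n]|² = |2|² + |-3|² + |2|² + |3|² + |0|² = 26.0000

Frequency domain:
(1/5)Σ|X[k]|² = (1/5)(|4|² + |-2.9721+3.4410i|² + |5.9721+0.8123i|² + |5.9721-0.8123i|² + |-2.9721-3.4410i|²) = (1/5)·130.0000 = 26.0000

Both sides agree, confirming Parseval's theorem.

Σ|x[n]|² = (1/N)Σ|X[k]|² = 26.0000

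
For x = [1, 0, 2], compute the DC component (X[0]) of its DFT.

X[0] = Σ(n=0 to 2) x[n] · ω_3^0 = Σ x[n]
= (1) + (0) + (2)

X[0] = 3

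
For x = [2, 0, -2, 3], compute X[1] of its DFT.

X[1] = Σ(n=0 to 3) x[n] · ω_4^(1n) where ω_4 = e^(-2πi/4)
= (2)·ω_4^0 + (0)·ω_4^1 + (-2)·ω_4^2 + (3)·ω_4^3

X[1] = 4+3i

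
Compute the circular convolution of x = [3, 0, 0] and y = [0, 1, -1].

(x ⊛ y)[n] = Σ(m=0 to 2) x[m] · y[(n-m) mod 3]

Computing each output sample:
(x ⊛ y)[0] = 0
(x ⊛ y)[1] = 3
(x ⊛ y)[2] = -3

x ⊛ y = [0, 3, -3]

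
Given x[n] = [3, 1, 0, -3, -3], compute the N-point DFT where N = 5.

X[k] = Σ(n=0 to 4) x[n] · ω_5^(nk)
where ω_5 = e^(-2πi/5)

Computing each X[k]:
X[0] = -2
X[1] = 4.8090-5.5676i
X[2] = 3.6910+0.5020i
X[3] = 3.6910-0.5020i
X[4] = 4.8090+5.5676i

X = [-2, 4.8090-5.5676i, 3.6910+0.5020i, 3.6910-0.5020i, 4.8090+5.5676i]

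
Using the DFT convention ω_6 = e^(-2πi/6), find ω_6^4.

ω_6^4 = e^(-2πi·4/6)
= cos(-2π·4/6) + i·sin(-2π·4/6)
= cos(-8π/6) + i·sin(-8π/6)

ω_6^4 = cos(-8π/6) + i·sin(-8π/6) = -0.5000+0.8660i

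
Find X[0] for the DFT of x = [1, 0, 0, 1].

X[0] = Σ(n=0 to 3) x[n] · ω_4^0 = Σ x[n]
= (1) + (0) + (0) + (1)

X[0] = 2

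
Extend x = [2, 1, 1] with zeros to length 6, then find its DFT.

Original 3-point DFT: [4, 1, 1]
Zero-padded 6-point DFT provides frequency interpolation.

DFT_6([x, 0, ...]) = [4, 2.0000-1.7321i, 1, 2, 1, 2.0000+1.7321i]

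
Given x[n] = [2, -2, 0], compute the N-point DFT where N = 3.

X[k] = Σ(n=0 to 2) x[n] · ω_3^(nk)
where ω_3 = e^(-2πi/3)

Computing each X[k]:
X[0] = 0
X[1] = 3.0000+1.7321i
X[2] = 3.0000-1.7321i

X = [0, 3.0000+1.7321i, 3.0000-1.7321i]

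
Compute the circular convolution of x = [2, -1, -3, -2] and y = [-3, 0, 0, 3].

(x ⊛ y)[n] = Σ(m=0 to 3) x[m] · y[(n-m) mod 4]

Computing each output sample:
(x ⊛ y)[0] = -9
(x ⊛ y)[1] = -6
(x ⊛ y)[2] = 3
(x ⊛ y)[3] = 12

x ⊛ y = [-9, -6, 3, 12]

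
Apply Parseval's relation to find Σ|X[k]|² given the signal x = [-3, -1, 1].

Parseval: Σ|x[n]|² = (1/N)Σ|X[k]|², so Σ|X[k]|² = N·Σ|x[n]|² = 3·11.0000

Σ|X[k]|² = N·Σ|x[n]|² = 3·11.0000 = 33.0000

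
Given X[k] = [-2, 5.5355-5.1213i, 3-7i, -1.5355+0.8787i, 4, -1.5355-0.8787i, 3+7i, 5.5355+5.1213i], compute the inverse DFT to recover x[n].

x[n] = (1/8) Σ(k=0 to 7) X[k] · e^(2πikn/8)

Computing each x[n]:
x[0] = 2
x[1] = 3
x[2] = 1
x[3] = -3
x[4] = 0
x[5] = -1
x[6] = -2
x[7] = -2

x = [2, 3, 1, -3, 0, -1, -2, -2]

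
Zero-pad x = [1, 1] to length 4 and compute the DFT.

Original 2-point DFT: [2, 0]
Zero-padded 4-point DFT provides frequency interpolation.

DFT_4([x, 0, ...]) = [2, 1-1i, 0, 1+1i]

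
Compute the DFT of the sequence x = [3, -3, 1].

X[k] = Σ(n=0 to 2) x[n] · ω_3^(nk)
where ω_3 = e^(-2πi/3)

Computing each X[k]:
X[0] = 1
X[1] = 4.0000+3.4641i
X[2] = 4.0000-3.4641i

X = [1, 4.0000+3.4641i, 4.0000-3.4641i]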